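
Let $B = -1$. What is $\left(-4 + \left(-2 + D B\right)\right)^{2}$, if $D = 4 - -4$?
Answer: $196$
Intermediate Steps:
$D = 8$ ($D = 4 + 4 = 8$)
$\left(-4 + \left(-2 + D B\right)\right)^{2} = \left(-4 + \left(-2 + 8 \left(-1\right)\right)\right)^{2} = \left(-4 - 10\right)^{2} = \left(-14\right)^{2} = 196$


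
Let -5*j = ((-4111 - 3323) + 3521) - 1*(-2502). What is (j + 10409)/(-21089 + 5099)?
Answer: -2056/3075 ≈ -0.66862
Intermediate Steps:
j = 1411/5 (j = -(((-4111 - 3323) + 3521) - 1*(-2502))/5 = -((-7434 + 3521) + 2502)/5 = -(-3913 + 2502)/5 = -⅕*(-1411) = 1411/5 ≈ 282.20)
(j + 10409)/(-21089 + 5099) = (1411/5 + 10409)/(-21089 + 5099) = (53456/5)/(-15990) = (53456/5)*(-1/15990) = -2056/3075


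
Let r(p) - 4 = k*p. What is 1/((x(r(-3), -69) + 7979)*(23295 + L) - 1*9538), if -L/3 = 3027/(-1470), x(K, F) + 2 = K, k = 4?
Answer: 490/90981997493 ≈ 5.3857e-9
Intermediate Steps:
r(p) = 4 + 4*p
x(K, F) = -2 + K
L = 3027/490 (L = -9081/(-1470) = -9081*(-1)/1470 = -3*(-1009/490) = 3027/490 ≈ 6.1776)
1/((x(r(-3), -69) + 7979)*(23295 + L) - 1*9538) = 1/(((-2 + (4 + 4*(-3))) + 7979)*(23295 + 3027/490) - 1*9538) = 1/(((-2 + (4 - 12)) + 7979)*(11417577/490) - 9538) = 1/(((-2 - 8) + 7979)*(11417577/490) - 9538) = 1/((-10 + 7979)*(11417577/490) - 9538) = 1/(7969*(11417577/490) - 9538) = 1/(90986671113/490 - 9538) = 1/(90981997493/490) = 490/90981997493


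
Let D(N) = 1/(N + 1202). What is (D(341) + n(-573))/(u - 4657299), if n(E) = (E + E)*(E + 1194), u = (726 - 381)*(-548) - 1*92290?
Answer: 1098100637/7620335407 ≈ 0.14410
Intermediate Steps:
D(N) = 1/(1202 + N)
u = -281350 (u = 345*(-548) - 92290 = -189060 - 92290 = -281350)
n(E) = 2*E*(1194 + E) (n(E) = (2*E)*(1194 + E) = 2*E*(1194 + E))
(D(341) + n(-573))/(u - 4657299) = (1/(1202 + 341) + 2*(-573)*(1194 - 573))/(-281350 - 4657299) = (1/1543 + 2*(-573)*621)/(-4938649) = (1/1543 - 711666)*(-1/4938649) = -1098100637/1543*(-1/4938649) = 1098100637/7620335407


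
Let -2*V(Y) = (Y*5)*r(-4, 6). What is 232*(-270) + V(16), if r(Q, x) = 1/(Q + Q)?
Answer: -62635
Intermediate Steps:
r(Q, x) = 1/(2*Q)
V(Y) = 5*Y/16 (V(Y) = -Y*5*(½)/(-4)/2 = -5*Y*(½)*(-¼)/2 = -5*Y*(-1)/(2*8) = -(-5)*Y/16 = 5*Y/16)
232*(-270) + V(16) = 232*(-270) + (5/16)*16 = -62640 + 5 = -62635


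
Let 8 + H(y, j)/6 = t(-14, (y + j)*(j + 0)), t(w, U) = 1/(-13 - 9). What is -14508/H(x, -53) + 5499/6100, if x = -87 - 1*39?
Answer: 108489641/359900 ≈ 301.44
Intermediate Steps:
x = -126 (x = -87 - 39 = -126)
t(w, U) = -1/22 (t(w, U) = 1/(-22) = -1/22)
H(y, j) = -531/11 (H(y, j) = -48 + 6*(-1/22) = -48 - 3/11 = -531/11)
-14508/H(x, -53) + 5499/6100 = -14508/(-531/11) + 5499/6100 = -14508*(-11/531) + 5499*(1/6100) = 17732/59 + 5499/6100 = 108489641/359900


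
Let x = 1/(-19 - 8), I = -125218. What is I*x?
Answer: 125218/27 ≈ 4637.7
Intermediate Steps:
x = -1/27 (x = 1/(-27) = -1/27 ≈ -0.037037)
I*x = -125218*(-1/27) = 125218/27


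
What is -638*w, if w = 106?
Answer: -67628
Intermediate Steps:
-638*w = -638*106 = -67628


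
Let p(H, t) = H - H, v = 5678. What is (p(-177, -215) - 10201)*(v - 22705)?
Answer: 173692427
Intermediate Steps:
p(H, t) = 0
(p(-177, -215) - 10201)*(v - 22705) = (0 - 10201)*(5678 - 22705) = -10201*(-17027) = 173692427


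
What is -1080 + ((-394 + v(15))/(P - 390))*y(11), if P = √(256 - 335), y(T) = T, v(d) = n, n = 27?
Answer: -162778890/152179 + 4037*I*√79/152179 ≈ -1069.7 + 0.23579*I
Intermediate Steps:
v(d) = 27
P = I*√79 (P = √(-79) = I*√79 ≈ 8.8882*I)
-1080 + ((-394 + v(15))/(P - 390))*y(11) = -1080 + ((-394 + 27)/(I*√79 - 390))*11 = -1080 - 367/(-390 + I*√79)*11 = -1080 - 4037/(-390 + I*√79)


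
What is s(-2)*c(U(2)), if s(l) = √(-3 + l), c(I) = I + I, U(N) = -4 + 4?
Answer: 0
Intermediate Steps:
U(N) = 0
c(I) = 2*I
s(-2)*c(U(2)) = √(-3 - 2)*(2*0) = √(-5)*0 = (I*√5)*0 = 0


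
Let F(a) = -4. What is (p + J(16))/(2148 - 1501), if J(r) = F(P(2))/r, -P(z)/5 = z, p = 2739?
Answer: 10955/2588 ≈ 4.2330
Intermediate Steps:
P(z) = -5*z
J(r) = -4/r
(p + J(16))/(2148 - 1501) = (2739 - 4/16)/(2148 - 1501) = (2739 - 4*1/16)/647 = (2739 - 1/4)*(1/647) = (10955/4)*(1/647) = 10955/2588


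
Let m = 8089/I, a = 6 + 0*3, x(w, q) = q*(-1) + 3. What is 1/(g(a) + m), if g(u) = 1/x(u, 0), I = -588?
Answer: -196/2631 ≈ -0.074496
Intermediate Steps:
x(w, q) = 3 - q (x(w, q) = -q + 3 = 3 - q)
a = 6 (a = 6 + 0 = 6)
g(u) = 1/3 (g(u) = 1/(3 - 1*0) = 1/(3 + 0) = 1/3)
m = -8089/588 (m = 8089/(-588) = 8089*(-1/588) = -8089/588 ≈ -13.757)
1/(g(a) + m) = 1/(1/3 - 8089/588) = 1/(-2631/196) = -196/2631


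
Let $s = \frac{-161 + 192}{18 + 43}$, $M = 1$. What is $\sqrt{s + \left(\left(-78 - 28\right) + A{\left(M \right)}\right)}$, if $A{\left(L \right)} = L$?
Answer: $\frac{i \sqrt{388814}}{61} \approx 10.222 i$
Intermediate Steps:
$s = \frac{31}{61} \approx 0.5082$
$\sqrt{s + \left(\left(-78 - 28\right) + A{\left(M \right)}\right)} = \sqrt{\frac{31}{61} + \left(\left(-78 - 28\right) + 1\right)} = \sqrt{\frac{31}{61} + \left(-106 + 1\right)} = \sqrt{\frac{31}{61} - 105} = \sqrt{- \frac{6374}{61}} = \frac{i \sqrt{388814}}{61}$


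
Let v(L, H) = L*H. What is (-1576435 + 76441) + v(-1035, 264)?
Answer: -1773234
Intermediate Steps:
v(L, H) = H*L
(-1576435 + 76441) + v(-1035, 264) = (-1576435 + 76441) + 264*(-1035) = -1499994 - 273240 = -1773234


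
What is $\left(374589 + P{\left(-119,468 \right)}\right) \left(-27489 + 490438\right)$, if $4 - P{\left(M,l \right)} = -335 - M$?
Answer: $173517451741$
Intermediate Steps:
$P{\left(M,l \right)} = 339 + M$ ($P{\left(M,l \right)} = 4 - \left(-335 - M\right) = 4 + \left(335 + M\right) = 339 + M$)
$\left(374589 + P{\left(-119,468 \right)}\right) \left(-27489 + 490438\right) = \left(374589 + \left(339 - 119\right)\right) \left(-27489 + 490438\right) = \left(374589 + 220\right) 462949 = 374809 \cdot 462949 = 173517451741$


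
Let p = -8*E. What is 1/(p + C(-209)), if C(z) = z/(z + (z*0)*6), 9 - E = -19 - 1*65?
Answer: -1/743 ≈ -0.0013459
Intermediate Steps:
E = 93 (E = 9 - (-19 - 1*65) = 9 - (-19 - 65) = 9 - 1*(-84) = 9 + 84 = 93)
C(z) = 1 (C(z) = z/(z + 0*6) = z/(z + 0) = z/z = 1)
p = -744 (p = -8*93 = -744)
1/(p + C(-209)) = 1/(-744 + 1) = 1/(-743) = -1/743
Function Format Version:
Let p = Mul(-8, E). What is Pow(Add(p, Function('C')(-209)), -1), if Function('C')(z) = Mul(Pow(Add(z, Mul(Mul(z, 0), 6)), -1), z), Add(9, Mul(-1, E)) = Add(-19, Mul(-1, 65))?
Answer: Rational(-1, 743) ≈ -0.0013459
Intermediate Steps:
E = 93 (E = Add(9, Mul(-1, Add(-19, Mul(-1, 65)))) = Add(9, Mul(-1, Add(-19, -65))) = Add(9, Mul(-1, -84)) = Add(9, 84) = 93)
Function('C')(z) = 1 (Function('C')(z) = Mul(Pow(Add(z, Mul(0, 6)), -1), z) = Mul(Pow(Add(z, 0), -1), z) = Mul(Pow(z, -1), z) = 1)
p = -744 (p = Mul(-8, 93) = -744)
Pow(Add(p, Function('C')(-209)), -1) = Pow(Add(-744, 1), -1) = Pow(-743, -1) = Rational(-1, 743)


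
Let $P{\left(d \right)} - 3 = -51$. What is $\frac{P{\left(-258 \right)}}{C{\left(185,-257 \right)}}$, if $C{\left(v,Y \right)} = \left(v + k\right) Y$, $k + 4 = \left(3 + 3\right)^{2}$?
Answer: $\frac{48}{55769} \approx 0.00086069$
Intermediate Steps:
$P{\left(d \right)} = -48$ ($P{\left(d \right)} = 3 - 51 = -48$)
$k = 32$ ($k = -4 + \left(3 + 3\right)^{2} = -4 + 6^{2} = -4 + 36 = 32$)
$C{\left(v,Y \right)} = Y \left(32 + v\right)$ ($C{\left(v,Y \right)} = \left(v + 32\right) Y = \left(32 + v\right) Y = Y \left(32 + v\right)$)
$\frac{P{\left(-258 \right)}}{C{\left(185,-257 \right)}} = - \frac{48}{\left(-257\right) \left(32 + 185\right)} = - \frac{48}{\left(-257\right) 217} = - \frac{48}{-55769} = \left(-48\right) \left(- \frac{1}{55769}\right) = \frac{48}{55769}$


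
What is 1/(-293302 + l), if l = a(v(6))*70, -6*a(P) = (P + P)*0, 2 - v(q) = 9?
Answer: -1/293302 ≈ -3.4095e-6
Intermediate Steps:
v(q) = -7 (v(q) = 2 - 1*9 = 2 - 9 = -7)
a(P) = 0 (a(P) = -(P + P)*0/6 = -2*P*0/6 = -⅙*0 = 0)
l = 0 (l = 0*70 = 0)
1/(-293302 + l) = 1/(-293302 + 0) = 1/(-293302) = -1/293302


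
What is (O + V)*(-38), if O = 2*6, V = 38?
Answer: -1900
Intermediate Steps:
O = 12
(O + V)*(-38) = (12 + 38)*(-38) = 50*(-38) = -1900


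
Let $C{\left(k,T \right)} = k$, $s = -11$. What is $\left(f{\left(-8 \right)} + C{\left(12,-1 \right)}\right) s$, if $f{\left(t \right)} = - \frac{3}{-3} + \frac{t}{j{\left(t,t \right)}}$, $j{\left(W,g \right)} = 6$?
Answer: $- \frac{385}{3} \approx -128.33$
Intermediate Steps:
$f{\left(t \right)} = 1 + \frac{t}{6}$ ($f{\left(t \right)} = - \frac{3}{-3} + \frac{t}{6} = \left(-3\right) \left(- \frac{1}{3}\right) + t \frac{1}{6} = 1 + \frac{t}{6}$)
$\left(f{\left(-8 \right)} + C{\left(12,-1 \right)}\right) s = \left(\left(1 + \frac{1}{6} \left(-8\right)\right) + 12\right) \left(-11\right) = \left(\left(1 - \frac{4}{3}\right) + 12\right) \left(-11\right) = \left(- \frac{1}{3} + 12\right) \left(-11\right) = \frac{35}{3} \left(-11\right) = - \frac{385}{3}$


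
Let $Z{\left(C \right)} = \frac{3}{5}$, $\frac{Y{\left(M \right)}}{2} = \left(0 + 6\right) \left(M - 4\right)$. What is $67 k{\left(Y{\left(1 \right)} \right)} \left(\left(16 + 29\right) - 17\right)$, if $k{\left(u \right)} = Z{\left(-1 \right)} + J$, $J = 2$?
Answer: $\frac{24388}{5} \approx 4877.6$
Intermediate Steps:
$Y{\left(M \right)} = -48 + 12 M$ ($Y{\left(M \right)} = 2 \left(0 + 6\right) \left(M - 4\right) = 2 \cdot 6 \left(-4 + M\right) = 2 \left(-24 + 6 M\right) = -48 + 12 M$)
$Z{\left(C \right)} = \frac{3}{5}$ ($Z{\left(C \right)} = 3 \cdot \frac{1}{5} = \frac{3}{5}$)
$k{\left(u \right)} = \frac{13}{5}$ ($k{\left(u \right)} = \frac{3}{5} + 2 = \frac{13}{5}$)
$67 k{\left(Y{\left(1 \right)} \right)} \left(\left(16 + 29\right) - 17\right) = 67 \cdot \frac{13}{5} \left(\left(16 + 29\right) - 17\right) = \frac{871 \left(45 - 17\right)}{5} = \frac{871}{5} \cdot 28 = \frac{24388}{5}$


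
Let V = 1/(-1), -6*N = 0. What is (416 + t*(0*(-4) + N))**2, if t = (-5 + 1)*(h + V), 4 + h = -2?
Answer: 173056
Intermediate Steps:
N = 0 (N = -1/6*0 = 0)
V = -1
h = -6 (h = -4 - 2 = -6)
t = 28 (t = (-5 + 1)*(-6 - 1) = -4*(-7) = 28)
(416 + t*(0*(-4) + N))**2 = (416 + 28*(0*(-4) + 0))**2 = (416 + 28*(0 + 0))**2 = (416 + 28*0)**2 = (416 + 0)**2 = 416**2 = 173056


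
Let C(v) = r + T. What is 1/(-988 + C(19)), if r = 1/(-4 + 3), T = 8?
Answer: -1/981 ≈ -0.0010194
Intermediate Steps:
r = -1 (r = 1/(-1) = -1)
C(v) = 7 (C(v) = -1 + 8 = 7)
1/(-988 + C(19)) = 1/(-988 + 7) = 1/(-981) = -1/981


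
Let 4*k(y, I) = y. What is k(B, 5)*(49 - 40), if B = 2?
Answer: 9/2 ≈ 4.5000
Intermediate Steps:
k(y, I) = y/4
k(B, 5)*(49 - 40) = ((1/4)*2)*(49 - 40) = (1/2)*9 = 9/2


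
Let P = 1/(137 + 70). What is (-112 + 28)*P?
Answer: -28/69 ≈ -0.40580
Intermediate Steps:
P = 1/207 ≈ 0.0048309
(-112 + 28)*P = (-112 + 28)*(1/207) = -84*1/207 = -28/69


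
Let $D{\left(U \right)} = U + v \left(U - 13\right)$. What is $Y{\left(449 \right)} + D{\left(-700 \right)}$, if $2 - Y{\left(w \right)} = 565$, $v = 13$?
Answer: $-10532$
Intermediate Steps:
$Y{\left(w \right)} = -563$ ($Y{\left(w \right)} = 2 - 565 = -563$)
$D{\left(U \right)} = -169 + 14 U$ ($D{\left(U \right)} = U + 13 \left(U - 13\right) = U + 13 \left(-13 + U\right) = U + \left(-169 + 13 U\right) = -169 + 14 U$)
$Y{\left(449 \right)} + D{\left(-700 \right)} = -563 + \left(-169 + 14 \left(-700\right)\right) = -563 - 9969 = -10532$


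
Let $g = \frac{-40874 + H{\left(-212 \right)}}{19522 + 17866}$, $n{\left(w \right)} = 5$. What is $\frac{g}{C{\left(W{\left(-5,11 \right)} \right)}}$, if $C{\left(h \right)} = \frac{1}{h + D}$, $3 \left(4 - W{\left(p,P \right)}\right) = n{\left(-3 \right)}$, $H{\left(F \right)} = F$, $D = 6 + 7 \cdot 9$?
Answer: $- \frac{2198101}{28041} \approx -78.389$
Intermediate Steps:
$D = 69$ ($D = 6 + 63 = 69$)
$W{\left(p,P \right)} = \frac{7}{3}$ ($W{\left(p,P \right)} = 4 - \frac{5}{3} = \frac{7}{3}$)
$C{\left(h \right)} = \frac{1}{69 + h}$ ($C{\left(h \right)} = \frac{1}{h + 69} = \frac{1}{69 + h}$)
$g = - \frac{20543}{18694}$ ($g = \frac{-40874 - 212}{19522 + 17866} = - \frac{41086}{37388} = \left(-41086\right) \frac{1}{37388} = - \frac{20543}{18694} \approx -1.0989$)
$\frac{g}{C{\left(W{\left(-5,11 \right)} \right)}} = - \frac{20543}{18694 \frac{1}{69 + \frac{7}{3}}} = - \frac{20543}{18694 \frac{1}{\frac{214}{3}}} = - \frac{20543}{18694 \cdot \frac{3}{214}} = \left(- \frac{20543}{18694}\right) \frac{214}{3} = - \frac{2198101}{28041}$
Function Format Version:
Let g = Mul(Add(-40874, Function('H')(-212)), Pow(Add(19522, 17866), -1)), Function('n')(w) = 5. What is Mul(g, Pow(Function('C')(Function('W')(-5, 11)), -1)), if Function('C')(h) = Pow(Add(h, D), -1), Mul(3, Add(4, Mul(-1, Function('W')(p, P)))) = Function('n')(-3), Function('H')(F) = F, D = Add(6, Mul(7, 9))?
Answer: Rational(-2198101, 28041) ≈ -78.389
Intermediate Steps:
D = 69 (D = Add(6, 63) = 69)
Function('W')(p, P) = Rational(7, 3) (Function('W')(p, P) = Add(4, Mul(Rational(-1, 3), 5)) = Add(4, Rational(-5, 3)) = Rational(7, 3))
Function('C')(h) = Pow(Add(69, h), -1) (Function('C')(h) = Pow(Add(h, 69), -1) = Pow(Add(69, h), -1))
g = Rational(-20543, 18694) (g = Mul(Add(-40874, -212), Pow(Add(19522, 17866), -1)) = Mul(-41086, Pow(37388, -1)) = Mul(-41086, Rational(1, 37388)) = Rational(-20543, 18694) ≈ -1.0989)
Mul(g, Pow(Function('C')(Function('W')(-5, 11)), -1)) = Mul(Rational(-20543, 18694), Pow(Pow(Add(69, Rational(7, 3)), -1), -1)) = Mul(Rational(-20543, 18694), Pow(Pow(Rational(214, 3), -1), -1)) = Mul(Rational(-20543, 18694), Pow(Rational(3, 214), -1)) = Mul(Rational(-20543, 18694), Rational(214, 3)) = Rational(-2198101, 28041)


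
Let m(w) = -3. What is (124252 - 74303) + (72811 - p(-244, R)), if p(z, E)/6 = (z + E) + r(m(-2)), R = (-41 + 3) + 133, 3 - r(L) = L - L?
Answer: 123636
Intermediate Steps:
r(L) = 3 (r(L) = 3 - (L - L) = 3 - 1*0 = 3 + 0 = 3)
R = 95 (R = -38 + 133 = 95)
p(z, E) = 18 + 6*E + 6*z (p(z, E) = 6*((z + E) + 3) = 6*((E + z) + 3) = 6*(3 + E + z) = 18 + 6*E + 6*z)
(124252 - 74303) + (72811 - p(-244, R)) = (124252 - 74303) + (72811 - (18 + 6*95 + 6*(-244))) = 49949 + (72811 - (18 + 570 - 1464)) = 49949 + (72811 - 1*(-876)) = 49949 + (72811 + 876) = 49949 + 73687 = 123636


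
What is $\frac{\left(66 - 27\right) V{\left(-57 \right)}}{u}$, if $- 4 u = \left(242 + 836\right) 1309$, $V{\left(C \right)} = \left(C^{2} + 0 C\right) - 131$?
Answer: $- \frac{243204}{705551} \approx -0.3447$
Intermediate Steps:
$V{\left(C \right)} = -131 + C^{2}$ ($V{\left(C \right)} = \left(C^{2} + 0\right) - 131 = C^{2} - 131 = -131 + C^{2}$)
$u = - \frac{705551}{2}$ ($u = - \frac{\left(242 + 836\right) 1309}{4} = - \frac{1078 \cdot 1309}{4} = \left(- \frac{1}{4}\right) 1411102 = - \frac{705551}{2} \approx -3.5278 \cdot 10^{5}$)
$\frac{\left(66 - 27\right) V{\left(-57 \right)}}{u} = \frac{\left(66 - 27\right) \left(-131 + \left(-57\right)^{2}\right)}{- \frac{705551}{2}} = \left(66 - 27\right) \left(-131 + 3249\right) \left(- \frac{2}{705551}\right) = 39 \cdot 3118 \left(- \frac{2}{705551}\right) = 121602 \left(- \frac{2}{705551}\right) = - \frac{243204}{705551}$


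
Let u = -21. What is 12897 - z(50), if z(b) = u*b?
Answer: 13947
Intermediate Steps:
z(b) = -21*b
12897 - z(50) = 12897 - (-21)*50 = 12897 - 1*(-1050) = 12897 + 1050 = 13947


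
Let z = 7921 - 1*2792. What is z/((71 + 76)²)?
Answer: 5129/21609 ≈ 0.23735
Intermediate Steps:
z = 5129 (z = 7921 - 2792 = 5129)
z/((71 + 76)²) = 5129/((71 + 76)²) = 5129/(147²) = 5129/21609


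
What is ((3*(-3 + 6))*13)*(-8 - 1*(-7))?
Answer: -117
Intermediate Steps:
((3*(-3 + 6))*13)*(-8 - 1*(-7)) = ((3*3)*13)*(-8 + 7) = (9*13)*(-1) = 117*(-1) = -117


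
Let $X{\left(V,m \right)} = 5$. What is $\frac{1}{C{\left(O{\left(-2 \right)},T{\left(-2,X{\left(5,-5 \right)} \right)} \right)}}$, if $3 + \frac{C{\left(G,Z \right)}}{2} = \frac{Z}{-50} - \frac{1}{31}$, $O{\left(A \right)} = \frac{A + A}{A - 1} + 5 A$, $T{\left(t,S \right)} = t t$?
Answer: $- \frac{775}{4824} \approx -0.16066$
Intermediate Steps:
$T{\left(t,S \right)} = t^{2}$
$O{\left(A \right)} = 5 A + \frac{2 A}{-1 + A}$ ($O{\left(A \right)} = \frac{2 A}{-1 + A} + 5 A = 5 A + \frac{2 A}{-1 + A}$)
$C{\left(G,Z \right)} = - \frac{188}{31} - \frac{Z}{25}$ ($C{\left(G,Z \right)} = -6 + 2 \left(\frac{Z}{-50} - \frac{1}{31}\right) = -6 + 2 \left(Z \left(- \frac{1}{50}\right) - \frac{1}{31}\right) = -6 + 2 \left(- \frac{Z}{50} - \frac{1}{31}\right) = -6 + 2 \left(- \frac{1}{31} - \frac{Z}{50}\right) = -6 - \left(\frac{2}{31} + \frac{Z}{25}\right) = - \frac{188}{31} - \frac{Z}{25}$)
$\frac{1}{C{\left(O{\left(-2 \right)},T{\left(-2,X{\left(5,-5 \right)} \right)} \right)}} = \frac{1}{- \frac{188}{31} - \frac{\left(-2\right)^{2}}{25}} = \frac{1}{- \frac{188}{31} - \frac{4}{25}} = \frac{1}{- \frac{4824}{775}} = - \frac{775}{4824}$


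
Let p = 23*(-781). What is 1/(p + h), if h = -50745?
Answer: -1/68708 ≈ -1.4554e-5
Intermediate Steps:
p = -17963
1/(p + h) = 1/(-17963 - 50745) = 1/(-68708) = -1/68708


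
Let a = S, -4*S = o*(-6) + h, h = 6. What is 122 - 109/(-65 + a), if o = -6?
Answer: 18640/151 ≈ 123.44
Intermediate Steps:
S = -21/2 (S = -(-6*(-6) + 6)/4 = -(36 + 6)/4 = -¼*42 = -21/2 ≈ -10.500)
a = -21/2 ≈ -10.500
122 - 109/(-65 + a) = 122 - 109/(-65 - 21/2) = 122 - 109/(-151/2) = 122 - 2/151*(-109) = 122 + 218/151 = 18640/151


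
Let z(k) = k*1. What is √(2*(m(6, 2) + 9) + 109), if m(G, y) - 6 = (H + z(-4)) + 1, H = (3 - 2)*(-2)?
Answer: √129 ≈ 11.358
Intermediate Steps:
z(k) = k
H = -2 (H = 1*(-2) = -2)
m(G, y) = 1 (m(G, y) = 6 + ((-2 - 4) + 1) = 6 + (-6 + 1) = 6 - 5 = 1)
√(2*(m(6, 2) + 9) + 109) = √(2*(1 + 9) + 109) = √(2*10 + 109) = √(20 + 109) = √129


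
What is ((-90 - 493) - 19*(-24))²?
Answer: 16129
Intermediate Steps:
((-90 - 493) - 19*(-24))² = (-583 + 456)² = (-127)² = 16129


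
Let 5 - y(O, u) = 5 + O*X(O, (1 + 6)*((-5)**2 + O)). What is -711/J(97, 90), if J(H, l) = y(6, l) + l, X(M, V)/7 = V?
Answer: 237/3008 ≈ 0.078790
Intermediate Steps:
X(M, V) = 7*V
y(O, u) = -O*(1225 + 49*O) (y(O, u) = 5 - (5 + O*(7*((1 + 6)*((-5)**2 + O)))) = 5 - (5 + O*(7*(7*(25 + O)))) = 5 - (5 + O*(7*(175 + 7*O))) = 5 - (5 + O*(1225 + 49*O)) = 5 + (-5 - O*(1225 + 49*O)) = -O*(1225 + 49*O))
J(H, l) = -9114 + l (J(H, l) = -49*6*(25 + 6) + l = -49*6*31 + l = -9114 + l)
-711/J(97, 90) = -711/(-9114 + 90) = -711/(-9024) = -711*(-1/9024) = 237/3008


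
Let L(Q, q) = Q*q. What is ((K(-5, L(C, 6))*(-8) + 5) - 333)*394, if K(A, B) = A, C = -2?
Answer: -113472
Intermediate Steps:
((K(-5, L(C, 6))*(-8) + 5) - 333)*394 = ((-5*(-8) + 5) - 333)*394 = ((40 + 5) - 333)*394 = (45 - 333)*394 = -288*394 = -113472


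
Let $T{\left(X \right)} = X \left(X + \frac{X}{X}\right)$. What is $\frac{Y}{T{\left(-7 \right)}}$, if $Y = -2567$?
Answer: $- \frac{2567}{42} \approx -61.119$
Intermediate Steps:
$T{\left(X \right)} = X \left(1 + X\right)$ ($T{\left(X \right)} = X \left(X + 1\right) = X \left(1 + X\right)$)
$\frac{Y}{T{\left(-7 \right)}} = - \frac{2567}{\left(-7\right) \left(1 - 7\right)} = - \frac{2567}{\left(-7\right) \left(-6\right)} = - \frac{2567}{42}$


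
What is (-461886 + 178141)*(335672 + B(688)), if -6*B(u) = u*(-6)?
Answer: -95440468200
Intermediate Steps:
B(u) = u (B(u) = -u*(-6)/6 = -(-1)*u = u)
(-461886 + 178141)*(335672 + B(688)) = (-461886 + 178141)*(335672 + 688) = -283745*336360 = -95440468200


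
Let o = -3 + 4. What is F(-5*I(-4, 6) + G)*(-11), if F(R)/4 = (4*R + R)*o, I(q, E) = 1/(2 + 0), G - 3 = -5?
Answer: 990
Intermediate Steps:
G = -2 (G = 3 - 5 = -2)
o = 1
I(q, E) = ½ (I(q, E) = 1/2 = ½)
F(R) = 20*R (F(R) = 4*((4*R + R)*1) = 4*((5*R)*1) = 4*(5*R) = 20*R)
F(-5*I(-4, 6) + G)*(-11) = (20*(-5*½ - 2))*(-11) = (20*(-5/2 - 2))*(-11) = (20*(-9/2))*(-11) = -90*(-11) = 990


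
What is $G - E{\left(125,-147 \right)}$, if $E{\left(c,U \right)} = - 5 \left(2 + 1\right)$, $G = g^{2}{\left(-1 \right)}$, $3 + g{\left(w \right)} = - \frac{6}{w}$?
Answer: $24$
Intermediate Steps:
$g{\left(w \right)} = -3 - \frac{6}{w}$
$G = 9$ ($G = \left(-3 - \frac{6}{-1}\right)^{2} = \left(-3 - -6\right)^{2} = \left(-3 + 6\right)^{2} = 3^{2} = 9$)
$E{\left(c,U \right)} = -15$ ($E{\left(c,U \right)} = \left(-5\right) 3 = -15$)
$G - E{\left(125,-147 \right)} = 9 - -15 = 9 + 15 = 24$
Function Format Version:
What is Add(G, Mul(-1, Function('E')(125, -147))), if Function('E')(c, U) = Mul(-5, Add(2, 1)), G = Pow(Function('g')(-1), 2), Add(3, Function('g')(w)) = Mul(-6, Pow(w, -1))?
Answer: 24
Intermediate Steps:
Function('g')(w) = Add(-3, Mul(-6, Pow(w, -1)))
G = 9 (G = Pow(Add(-3, Mul(-6, Pow(-1, -1))), 2) = Pow(Add(-3, Mul(-6, -1)), 2) = Pow(Add(-3, 6), 2) = Pow(3, 2) = 9)
Function('E')(c, U) = -15 (Function('E')(c, U) = Mul(-5, 3) = -15)
Add(G, Mul(-1, Function('E')(125, -147))) = Add(9, Mul(-1, -15)) = Add(9, 15) = 24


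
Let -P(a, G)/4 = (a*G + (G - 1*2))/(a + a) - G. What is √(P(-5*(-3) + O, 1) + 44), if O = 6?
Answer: 22*√42/21 ≈ 6.7893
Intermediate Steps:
P(a, G) = 4*G - 2*(-2 + G + G*a)/a (P(a, G) = -4*((a*G + (G - 1*2))/(a + a) - G) = -4*((G*a + (G - 2))/((2*a)) - G) = -4*((G*a + (-2 + G))*(1/(2*a)) - G) = -4*((-2 + G + G*a)*(1/(2*a)) - G) = -4*((-2 + G + G*a)/(2*a) - G) = -4*(-G + (-2 + G + G*a)/(2*a)) = 4*G - 2*(-2 + G + G*a)/a)
√(P(-5*(-3) + O, 1) + 44) = √(2*(2 - 1*1 + 1*(-5*(-3) + 6))/(-5*(-3) + 6) + 44) = √(2*(2 - 1 + 1*(15 + 6))/(15 + 6) + 44) = √(2*(2 - 1 + 1*21)/21 + 44) = √(2*(1/21)*(2 - 1 + 21) + 44) = √(2*(1/21)*22 + 44) = √(44/21 + 44) = √(968/21) = 22*√42/21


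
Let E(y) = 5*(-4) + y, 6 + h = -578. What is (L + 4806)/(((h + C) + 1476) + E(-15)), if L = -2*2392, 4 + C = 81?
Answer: 11/467 ≈ 0.023555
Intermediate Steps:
C = 77 (C = -4 + 81 = 77)
h = -584 (h = -6 - 578 = -584)
E(y) = -20 + y
L = -4784
(L + 4806)/(((h + C) + 1476) + E(-15)) = (-4784 + 4806)/(((-584 + 77) + 1476) + (-20 - 15)) = 22/((-507 + 1476) - 35) = 22/(969 - 35) = 22/934 = 22*(1/934) = 11/467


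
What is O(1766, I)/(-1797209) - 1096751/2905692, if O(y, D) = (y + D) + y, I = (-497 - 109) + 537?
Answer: -1981153179355/5222135813628 ≈ -0.37938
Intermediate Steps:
I = -69 (I = -606 + 537 = -69)
O(y, D) = D + 2*y (O(y, D) = (D + y) + y = D + 2*y)
O(1766, I)/(-1797209) - 1096751/2905692 = (-69 + 2*1766)/(-1797209) - 1096751/2905692 = (-69 + 3532)*(-1/1797209) - 1096751*1/2905692 = 3463*(-1/1797209) - 1096751/2905692 = -3463/1797209 - 1096751/2905692 = -1981153179355/5222135813628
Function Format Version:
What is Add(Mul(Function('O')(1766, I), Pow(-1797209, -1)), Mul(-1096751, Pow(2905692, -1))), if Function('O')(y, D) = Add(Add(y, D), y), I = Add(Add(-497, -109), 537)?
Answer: Rational(-1981153179355, 5222135813628) ≈ -0.37938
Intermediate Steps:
I = -69 (I = Add(-606, 537) = -69)
Function('O')(y, D) = Add(D, Mul(2, y)) (Function('O')(y, D) = Add(Add(D, y), y) = Add(D, Mul(2, y)))
Add(Mul(Function('O')(1766, I), Pow(-1797209, -1)), Mul(-1096751, Pow(2905692, -1))) = Add(Mul(Add(-69, Mul(2, 1766)), Pow(-1797209, -1)), Mul(-1096751, Pow(2905692, -1))) = Add(Mul(Add(-69, 3532), Rational(-1, 1797209)), Mul(-1096751, Rational(1, 2905692))) = Add(Mul(3463, Rational(-1, 1797209)), Rational(-1096751, 2905692)) = Add(Rational(-3463, 1797209), Rational(-1096751, 2905692)) = Rational(-1981153179355, 5222135813628)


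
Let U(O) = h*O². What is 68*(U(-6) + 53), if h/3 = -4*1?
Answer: -25772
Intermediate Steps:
h = -12 (h = 3*(-4*1) = 3*(-4) = -12)
U(O) = -12*O²
68*(U(-6) + 53) = 68*(-12*(-6)² + 53) = 68*(-12*36 + 53) = 68*(-432 + 53) = 68*(-379) = -25772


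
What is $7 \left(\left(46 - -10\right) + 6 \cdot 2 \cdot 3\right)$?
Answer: $644$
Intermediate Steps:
$7 \left(\left(46 - -10\right) + 6 \cdot 2 \cdot 3\right) = 7 \left(\left(46 + 10\right) + 12 \cdot 3\right) = 7 \left(56 + 36\right) = 7 \cdot 92 = 644$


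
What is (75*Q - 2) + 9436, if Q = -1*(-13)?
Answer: 10409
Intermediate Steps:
Q = 13
(75*Q - 2) + 9436 = (75*13 - 2) + 9436 = (975 - 2) + 9436 = 973 + 9436 = 10409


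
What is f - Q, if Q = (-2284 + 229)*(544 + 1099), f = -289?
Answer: 3376076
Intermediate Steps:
Q = -3376365 (Q = -2055*1643 = -3376365)
f - Q = -289 - 1*(-3376365) = -289 + 3376365 = 3376076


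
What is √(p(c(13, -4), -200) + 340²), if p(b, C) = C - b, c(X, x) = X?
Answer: √115387 ≈ 339.69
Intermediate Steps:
√(p(c(13, -4), -200) + 340²) = √((-200 - 1*13) + 340²) = √((-200 - 13) + 115600) = √(-213 + 115600) = √115387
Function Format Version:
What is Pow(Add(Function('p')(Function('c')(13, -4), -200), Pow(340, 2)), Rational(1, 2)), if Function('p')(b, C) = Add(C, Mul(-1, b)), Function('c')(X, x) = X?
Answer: Pow(115387, Rational(1, 2)) ≈ 339.69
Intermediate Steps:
Pow(Add(Function('p')(Function('c')(13, -4), -200), Pow(340, 2)), Rational(1, 2)) = Pow(Add(Add(-200, Mul(-1, 13)), Pow(340, 2)), Rational(1, 2)) = Pow(Add(Add(-200, -13), 115600), Rational(1, 2)) = Pow(Add(-213, 115600), Rational(1, 2)) = Pow(115387, Rational(1, 2))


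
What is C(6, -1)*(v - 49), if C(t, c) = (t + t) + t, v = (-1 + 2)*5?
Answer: -792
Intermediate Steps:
v = 5 (v = 1*5 = 5)
C(t, c) = 3*t (C(t, c) = 2*t + t = 3*t)
C(6, -1)*(v - 49) = (3*6)*(5 - 49) = 18*(-44) = -792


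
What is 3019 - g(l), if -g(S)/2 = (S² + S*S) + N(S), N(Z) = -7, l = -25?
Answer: 5505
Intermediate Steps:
g(S) = 14 - 4*S² (g(S) = -2*((S² + S*S) - 7) = -2*((S² + S²) - 7) = -2*(2*S² - 7) = -2*(-7 + 2*S²) = 14 - 4*S²)
3019 - g(l) = 3019 - (14 - 4*(-25)²) = 3019 - (14 - 4*625) = 3019 - (14 - 2500) = 3019 - 1*(-2486) = 3019 + 2486 = 5505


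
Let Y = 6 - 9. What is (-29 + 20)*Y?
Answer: 27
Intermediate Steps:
Y = -3
(-29 + 20)*Y = (-29 + 20)*(-3) = -9*(-3) = 27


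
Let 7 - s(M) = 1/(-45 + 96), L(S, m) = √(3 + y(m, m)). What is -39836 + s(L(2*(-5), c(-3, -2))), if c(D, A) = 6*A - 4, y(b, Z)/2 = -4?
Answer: -2031280/51 ≈ -39829.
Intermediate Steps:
y(b, Z) = -8 (y(b, Z) = 2*(-4) = -8)
c(D, A) = -4 + 6*A
L(S, m) = I*√5 (L(S, m) = √(3 - 8) = √(-5) = I*√5)
s(M) = 356/51 (s(M) = 7 - 1/(-45 + 96) = 7 - 1/51 = 356/51)
-39836 + s(L(2*(-5), c(-3, -2))) = -39836 + 356/51 = -2031280/51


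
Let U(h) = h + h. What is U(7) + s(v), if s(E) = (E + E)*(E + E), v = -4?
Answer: 78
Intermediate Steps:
s(E) = 4*E² (s(E) = (2*E)*(2*E) = 4*E²)
U(h) = 2*h
U(7) + s(v) = 2*7 + 4*(-4)² = 14 + 4*16 = 14 + 64 = 78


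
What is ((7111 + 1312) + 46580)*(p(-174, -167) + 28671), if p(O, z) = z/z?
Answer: 1577046016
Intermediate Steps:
p(O, z) = 1
((7111 + 1312) + 46580)*(p(-174, -167) + 28671) = ((7111 + 1312) + 46580)*(1 + 28671) = (8423 + 46580)*28672 = 55003*28672 = 1577046016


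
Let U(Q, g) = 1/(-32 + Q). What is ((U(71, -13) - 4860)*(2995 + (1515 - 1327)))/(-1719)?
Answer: 201100879/22347 ≈ 8999.0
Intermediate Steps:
((U(71, -13) - 4860)*(2995 + (1515 - 1327)))/(-1719) = ((1/(-32 + 71) - 4860)*(2995 + (1515 - 1327)))/(-1719) = ((1/39 - 4860)*(2995 + 188))*(-1/1719) = ((1/39 - 4860)*3183)*(-1/1719) = -189539/39*3183*(-1/1719) = -201100879/13*(-1/1719) = 201100879/22347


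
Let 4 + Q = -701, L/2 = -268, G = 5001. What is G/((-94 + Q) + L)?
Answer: -1667/445 ≈ -3.7461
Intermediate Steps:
L = -536 (L = 2*(-268) = -536)
Q = -705 (Q = -4 - 701 = -705)
G/((-94 + Q) + L) = 5001/((-94 - 705) - 536) = 5001/(-799 - 536) = 5001/(-1335) = 5001*(-1/1335) = -1667/445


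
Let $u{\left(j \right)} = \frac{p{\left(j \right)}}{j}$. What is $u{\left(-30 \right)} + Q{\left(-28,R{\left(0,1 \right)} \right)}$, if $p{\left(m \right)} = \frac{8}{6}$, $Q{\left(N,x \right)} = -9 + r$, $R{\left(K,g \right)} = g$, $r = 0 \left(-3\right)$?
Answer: $- \frac{407}{45} \approx -9.0444$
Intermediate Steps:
$r = 0$
$Q{\left(N,x \right)} = -9$ ($Q{\left(N,x \right)} = -9 + 0 = -9$)
$p{\left(m \right)} = \frac{4}{3}$ ($p{\left(m \right)} = 8 \cdot \frac{1}{6} = \frac{4}{3}$)
$u{\left(j \right)} = \frac{4}{3 j}$
$u{\left(-30 \right)} + Q{\left(-28,R{\left(0,1 \right)} \right)} = \frac{4}{3 \left(-30\right)} - 9 = \frac{4}{3} \left(- \frac{1}{30}\right) - 9 = - \frac{2}{45} - 9 = - \frac{407}{45}$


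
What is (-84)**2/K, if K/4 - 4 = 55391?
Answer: 196/6155 ≈ 0.031844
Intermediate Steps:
K = 221580 (K = 16 + 4*55391 = 16 + 221564 = 221580)
(-84)**2/K = (-84)**2/221580 = 7056*(1/221580) = 196/6155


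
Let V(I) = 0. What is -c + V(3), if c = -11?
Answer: 11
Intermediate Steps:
-c + V(3) = -1*(-11) + 0 = 11 + 0 = 11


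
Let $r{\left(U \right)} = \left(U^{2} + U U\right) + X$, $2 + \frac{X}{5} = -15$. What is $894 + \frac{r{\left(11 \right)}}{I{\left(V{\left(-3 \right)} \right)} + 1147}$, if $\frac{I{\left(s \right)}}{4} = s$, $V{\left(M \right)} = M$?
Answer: $\frac{1014847}{1135} \approx 894.14$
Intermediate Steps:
$X = -85$ ($X = -10 + 5 \left(-15\right) = -10 - 75 = -85$)
$I{\left(s \right)} = 4 s$
$r{\left(U \right)} = -85 + 2 U^{2}$ ($r{\left(U \right)} = \left(U^{2} + U U\right) - 85 = \left(U^{2} + U^{2}\right) - 85 = 2 U^{2} - 85 = -85 + 2 U^{2}$)
$894 + \frac{r{\left(11 \right)}}{I{\left(V{\left(-3 \right)} \right)} + 1147} = 894 + \frac{-85 + 2 \cdot 11^{2}}{4 \left(-3\right) + 1147} = 894 + \frac{-85 + 2 \cdot 121}{-12 + 1147} = 894 + \frac{-85 + 242}{1135} = 894 + \frac{1}{1135} \cdot 157 = 894 + \frac{157}{1135} = \frac{1014847}{1135}$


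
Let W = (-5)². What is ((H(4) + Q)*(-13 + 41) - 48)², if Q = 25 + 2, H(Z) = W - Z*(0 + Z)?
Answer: 921600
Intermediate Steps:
W = 25
H(Z) = 25 - Z² (H(Z) = 25 - Z*(0 + Z) = 25 - Z*Z = 25 - Z²)
Q = 27
((H(4) + Q)*(-13 + 41) - 48)² = (((25 - 1*4²) + 27)*(-13 + 41) - 48)² = (((25 - 1*16) + 27)*28 - 48)² = (((25 - 16) + 27)*28 - 48)² = ((9 + 27)*28 - 48)² = (36*28 - 48)² = (1008 - 48)² = 960² = 921600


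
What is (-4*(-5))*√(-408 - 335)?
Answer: 20*I*√743 ≈ 545.16*I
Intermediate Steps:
(-4*(-5))*√(-408 - 335) = 20*√(-743) = 20*(I*√743) = 20*I*√743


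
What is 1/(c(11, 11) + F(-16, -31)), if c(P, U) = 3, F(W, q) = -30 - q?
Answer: 1/4 ≈ 0.25000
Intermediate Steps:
1/(c(11, 11) + F(-16, -31)) = 1/(3 + (-30 - 1*(-31))) = 1/(3 + (-30 + 31)) = 1/(3 + 1) = 1/4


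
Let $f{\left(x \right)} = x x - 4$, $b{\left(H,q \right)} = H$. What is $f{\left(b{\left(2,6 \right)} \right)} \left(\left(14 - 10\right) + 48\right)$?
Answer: $0$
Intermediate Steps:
$f{\left(x \right)} = -4 + x^{2}$ ($f{\left(x \right)} = x^{2} - 4 = -4 + x^{2}$)
$f{\left(b{\left(2,6 \right)} \right)} \left(\left(14 - 10\right) + 48\right) = \left(-4 + 2^{2}\right) \left(\left(14 - 10\right) + 48\right) = \left(-4 + 4\right) \left(\left(14 - 10\right) + 48\right) = 0 \left(4 + 48\right) = 0 \cdot 52 = 0$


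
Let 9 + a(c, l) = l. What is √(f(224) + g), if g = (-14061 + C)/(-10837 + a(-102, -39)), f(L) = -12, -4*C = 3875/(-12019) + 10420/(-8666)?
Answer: I*√5732677970189345649115/23137656710 ≈ 3.2723*I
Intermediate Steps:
C = 11344195/29759044 (C = -(3875/(-12019) + 10420/(-8666))/4 = -(3875*(-1/12019) + 10420*(-1/8666))/4 = -(-3875/12019 - 5210/4333)/4 = -¼*(-11344195/7439761) = 11344195/29759044 ≈ 0.38120)
a(c, l) = -9 + l
g = 418430573489/323927193940 (g = (-14061 + 11344195/29759044)/(-10837 + (-9 - 39)) = -418430573489/(29759044*(-10837 - 48)) = -418430573489/29759044/(-10885) = -418430573489/29759044*(-1/10885) = 418430573489/323927193940 ≈ 1.2917)
√(f(224) + g) = √(-12 + 418430573489/323927193940) = √(-3468695753791/323927193940) = I*√5732677970189345649115/23137656710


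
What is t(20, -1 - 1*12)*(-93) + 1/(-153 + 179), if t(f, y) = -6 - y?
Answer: -16925/26 ≈ -650.96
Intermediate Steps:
t(20, -1 - 1*12)*(-93) + 1/(-153 + 179) = (-6 - (-1 - 1*12))*(-93) + 1/(-153 + 179) = (-6 - (-1 - 12))*(-93) + 1/26 = (-6 - 1*(-13))*(-93) + 1/26 = (-6 + 13)*(-93) + 1/26 = 7*(-93) + 1/26 = -651 + 1/26 = -16925/26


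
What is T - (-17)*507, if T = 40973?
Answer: 49592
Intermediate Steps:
T - (-17)*507 = 40973 - (-17)*507 = 40973 - 1*(-8619) = 40973 + 8619 = 49592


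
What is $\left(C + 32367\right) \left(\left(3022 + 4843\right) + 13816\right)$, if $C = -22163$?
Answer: $221232924$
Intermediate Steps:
$\left(C + 32367\right) \left(\left(3022 + 4843\right) + 13816\right) = \left(-22163 + 32367\right) \left(\left(3022 + 4843\right) + 13816\right) = 10204 \left(7865 + 13816\right) = 10204 \cdot 21681 = 221232924$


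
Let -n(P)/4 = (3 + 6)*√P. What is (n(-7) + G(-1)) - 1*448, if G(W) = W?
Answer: -449 - 36*I*√7 ≈ -449.0 - 95.247*I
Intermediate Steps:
n(P) = -36*√P (n(P) = -4*(3 + 6)*√P = -36*√P)
(n(-7) + G(-1)) - 1*448 = (-36*I*√7 - 1) - 1*448 = (-36*I*√7 - 1) - 448 = (-1 - 36*I*√7) - 448 = -449 - 36*I*√7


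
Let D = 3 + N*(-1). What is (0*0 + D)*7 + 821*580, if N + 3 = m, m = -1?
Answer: 476229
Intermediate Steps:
N = -4 (N = -3 - 1 = -4)
D = 7 (D = 3 - 4*(-1) = 3 + 4 = 7)
(0*0 + D)*7 + 821*580 = (0*0 + 7)*7 + 821*580 = (0 + 7)*7 + 476180 = 7*7 + 476180 = 49 + 476180 = 476229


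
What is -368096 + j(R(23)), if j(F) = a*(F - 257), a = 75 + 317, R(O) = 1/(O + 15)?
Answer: -8907764/19 ≈ -4.6883e+5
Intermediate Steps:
R(O) = 1/(15 + O)
a = 392
j(F) = -100744 + 392*F (j(F) = 392*(F - 257) = 392*(-257 + F) = -100744 + 392*F)
-368096 + j(R(23)) = -368096 + (-100744 + 392/(15 + 23)) = -368096 + (-100744 + 392/38) = -368096 + (-100744 + 392*(1/38)) = -368096 + (-100744 + 196/19) = -368096 - 1913940/19 = -8907764/19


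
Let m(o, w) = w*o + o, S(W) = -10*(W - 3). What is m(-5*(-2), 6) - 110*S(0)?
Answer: -3230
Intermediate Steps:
S(W) = 30 - 10*W (S(W) = -10*(-3 + W) = 30 - 10*W)
m(o, w) = o + o*w (m(o, w) = o*w + o = o + o*w)
m(-5*(-2), 6) - 110*S(0) = (-5*(-2))*(1 + 6) - 110*(30 - 10*0) = 10*7 - 110*(30 + 0) = 70 - 110*30 = 70 - 3300 = -3230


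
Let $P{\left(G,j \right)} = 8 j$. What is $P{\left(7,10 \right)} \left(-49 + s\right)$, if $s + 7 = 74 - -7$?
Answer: $2000$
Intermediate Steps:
$s = 74$ ($s = -7 + \left(74 - -7\right) = -7 + \left(74 + 7\right) = -7 + 81 = 74$)
$P{\left(7,10 \right)} \left(-49 + s\right) = 8 \cdot 10 \left(-49 + 74\right) = 80 \cdot 25 = 2000$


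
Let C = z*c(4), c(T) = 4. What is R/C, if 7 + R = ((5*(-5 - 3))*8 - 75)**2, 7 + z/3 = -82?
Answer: -26003/178 ≈ -146.08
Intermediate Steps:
z = -267 (z = -21 + 3*(-82) = -21 - 246 = -267)
R = 156018 (R = -7 + ((5*(-5 - 3))*8 - 75)**2 = -7 + ((5*(-8))*8 - 75)**2 = -7 + (-40*8 - 75)**2 = -7 + (-320 - 75)**2 = -7 + (-395)**2 = -7 + 156025 = 156018)
C = -1068 (C = -267*4 = -1068)
R/C = 156018/(-1068) = 156018*(-1/1068) = -26003/178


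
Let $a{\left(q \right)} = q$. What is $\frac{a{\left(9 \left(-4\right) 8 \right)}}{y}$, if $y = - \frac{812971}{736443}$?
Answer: $\frac{212095584}{812971} \approx 260.89$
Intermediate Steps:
$y = - \frac{812971}{736443}$ ($y = \left(-812971\right) \frac{1}{736443} = - \frac{812971}{736443} \approx -1.1039$)
$\frac{a{\left(9 \left(-4\right) 8 \right)}}{y} = \frac{9 \left(-4\right) 8}{- \frac{812971}{736443}} = \left(-36\right) 8 \left(- \frac{736443}{812971}\right) = \left(-288\right) \left(- \frac{736443}{812971}\right) = \frac{212095584}{812971}$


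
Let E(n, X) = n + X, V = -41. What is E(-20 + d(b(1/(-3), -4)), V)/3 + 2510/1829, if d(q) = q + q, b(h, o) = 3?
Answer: -93065/5487 ≈ -16.961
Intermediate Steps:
d(q) = 2*q
E(n, X) = X + n
E(-20 + d(b(1/(-3), -4)), V)/3 + 2510/1829 = (-41 + (-20 + 2*3))/3 + 2510/1829 = (-41 + (-20 + 6))*(1/3) + 2510*(1/1829) = (-41 - 14)*(1/3) + 2510/1829 = -55*1/3 + 2510/1829 = -55/3 + 2510/1829 = -93065/5487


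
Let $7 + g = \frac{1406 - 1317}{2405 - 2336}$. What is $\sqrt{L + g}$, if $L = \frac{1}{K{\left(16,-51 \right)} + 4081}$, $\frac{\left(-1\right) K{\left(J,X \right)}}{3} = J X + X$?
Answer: $\frac{i \sqrt{1213799272062}}{461058} \approx 2.3896 i$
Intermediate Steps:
$K{\left(J,X \right)} = - 3 X - 3 J X$ ($K{\left(J,X \right)} = - 3 \left(J X + X\right) = - 3 \left(X + J X\right) = - 3 X - 3 J X$)
$L = \frac{1}{6682}$ ($L = \frac{1}{\left(-3\right) \left(-51\right) \left(1 + 16\right) + 4081} = \frac{1}{\left(-3\right) \left(-51\right) 17 + 4081} = \frac{1}{2601 + 4081} = \frac{1}{6682} \approx 0.00014966$)
$g = - \frac{394}{69}$ ($g = -7 + \frac{1406 - 1317}{2405 - 2336} = -7 + \frac{1406 - 1317}{69} = -7 + 89 \cdot \frac{1}{69} = -7 + \frac{89}{69} = - \frac{394}{69} \approx -5.7101$)
$\sqrt{L + g} = \sqrt{\frac{1}{6682} - \frac{394}{69}} = \sqrt{- \frac{2632639}{461058}} = \frac{i \sqrt{1213799272062}}{461058}$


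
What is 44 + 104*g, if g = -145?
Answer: -15036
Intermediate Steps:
44 + 104*g = 44 + 104*(-145) = 44 - 15080 = -15036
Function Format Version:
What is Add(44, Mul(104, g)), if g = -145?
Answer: -15036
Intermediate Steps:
Add(44, Mul(104, g)) = Add(44, Mul(104, -145)) = Add(44, -15080) = -15036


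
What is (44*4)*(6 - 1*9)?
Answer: -528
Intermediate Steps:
(44*4)*(6 - 1*9) = 176*(6 - 9) = 176*(-3) = -528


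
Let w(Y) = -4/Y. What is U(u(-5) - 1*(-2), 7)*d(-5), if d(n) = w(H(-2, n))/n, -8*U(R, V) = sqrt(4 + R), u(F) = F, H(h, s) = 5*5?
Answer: -1/250 ≈ -0.0040000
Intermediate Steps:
H(h, s) = 25
U(R, V) = -sqrt(4 + R)/8
d(n) = -4/(25*n) (d(n) = (-4/25)/n = (-4*1/25)/n = -4/(25*n))
U(u(-5) - 1*(-2), 7)*d(-5) = (-sqrt(4 + (-5 - 1*(-2)))/8)*(-4/25/(-5)) = (-sqrt(4 + (-5 + 2))/8)*(-4/25*(-1/5)) = -sqrt(4 - 3)/8*(4/125) = -sqrt(1)/8*(4/125) = -1/8*1*(4/125) = -1/8*4/125 = -1/250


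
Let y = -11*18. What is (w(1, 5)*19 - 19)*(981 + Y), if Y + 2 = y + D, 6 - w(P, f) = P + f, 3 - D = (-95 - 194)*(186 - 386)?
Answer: 1083304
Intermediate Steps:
D = -57797 (D = 3 - (-95 - 194)*(186 - 386) = 3 - (-289)*(-200) = 3 - 1*57800 = 3 - 57800 = -57797)
w(P, f) = 6 - P - f (w(P, f) = 6 - (P + f) = 6 + (-P - f) = 6 - P - f)
y = -198
Y = -57997 (Y = -2 + (-198 - 57797) = -2 - 57995 = -57997)
(w(1, 5)*19 - 19)*(981 + Y) = ((6 - 1*1 - 1*5)*19 - 19)*(981 - 57997) = ((6 - 1 - 5)*19 - 19)*(-57016) = (0*19 - 19)*(-57016) = (0 - 19)*(-57016) = -19*(-57016) = 1083304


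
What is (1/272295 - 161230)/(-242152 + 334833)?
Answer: -43902122849/25236572895 ≈ -1.7396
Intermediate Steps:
(1/272295 - 161230)/(-242152 + 334833) = (1/272295 - 161230)/92681 = -43902122849/272295*1/92681 = -43902122849/25236572895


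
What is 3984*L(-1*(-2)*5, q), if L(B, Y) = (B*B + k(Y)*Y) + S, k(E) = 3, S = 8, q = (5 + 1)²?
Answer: 860544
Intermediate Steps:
q = 36 (q = 6² = 36)
L(B, Y) = 8 + B² + 3*Y (L(B, Y) = (B*B + 3*Y) + 8 = (B² + 3*Y) + 8 = 8 + B² + 3*Y)
3984*L(-1*(-2)*5, q) = 3984*(8 + (-1*(-2)*5)² + 3*36) = 3984*(8 + (2*5)² + 108) = 3984*(8 + 10² + 108) = 3984*(8 + 100 + 108) = 3984*216 = 860544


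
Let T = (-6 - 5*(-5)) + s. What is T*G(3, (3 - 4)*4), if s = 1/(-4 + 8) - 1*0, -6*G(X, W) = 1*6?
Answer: -77/4 ≈ -19.250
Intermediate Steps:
G(X, W) = -1 (G(X, W) = -6/6 = -⅙*6 = -1)
s = ¼ (s = 1/4 + 0 = ¼ + 0 = ¼ ≈ 0.25000)
T = 77/4 (T = (-6 - 5*(-5)) + ¼ = (-6 + 25) + ¼ = 19 + ¼ = 77/4 ≈ 19.250)
T*G(3, (3 - 4)*4) = (77/4)*(-1) = -77/4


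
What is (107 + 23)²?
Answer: 16900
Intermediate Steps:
(107 + 23)² = 130² = 16900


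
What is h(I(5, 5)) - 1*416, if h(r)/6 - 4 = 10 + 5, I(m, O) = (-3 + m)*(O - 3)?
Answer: -302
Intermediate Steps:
I(m, O) = (-3 + O)*(-3 + m) (I(m, O) = (-3 + m)*(-3 + O) = (-3 + O)*(-3 + m))
h(r) = 114 (h(r) = 24 + 6*(10 + 5) = 24 + 6*15 = 24 + 90 = 114)
h(I(5, 5)) - 1*416 = 114 - 1*416 = 114 - 416 = -302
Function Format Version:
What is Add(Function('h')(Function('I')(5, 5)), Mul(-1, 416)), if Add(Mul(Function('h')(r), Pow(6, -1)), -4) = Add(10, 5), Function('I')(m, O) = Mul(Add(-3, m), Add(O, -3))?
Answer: -302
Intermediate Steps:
Function('I')(m, O) = Mul(Add(-3, O), Add(-3, m)) (Function('I')(m, O) = Mul(Add(-3, m), Add(-3, O)) = Mul(Add(-3, O), Add(-3, m)))
Function('h')(r) = 114 (Function('h')(r) = Add(24, Mul(6, Add(10, 5))) = Add(24, Mul(6, 15)) = Add(24, 90) = 114)
Add(Function('h')(Function('I')(5, 5)), Mul(-1, 416)) = Add(114, Mul(-1, 416)) = Add(114, -416) = -302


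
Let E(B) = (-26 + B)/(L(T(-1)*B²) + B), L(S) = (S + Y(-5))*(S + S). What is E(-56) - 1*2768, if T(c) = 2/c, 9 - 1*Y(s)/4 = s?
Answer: -107915252073/38986724 ≈ -2768.0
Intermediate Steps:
Y(s) = 36 - 4*s
L(S) = 2*S*(56 + S) (L(S) = (S + (36 - 4*(-5)))*(S + S) = (S + (36 + 20))*(2*S) = (S + 56)*(2*S) = (56 + S)*(2*S) = 2*S*(56 + S))
E(B) = (-26 + B)/(B - 4*B²*(56 - 2*B²)) (E(B) = (-26 + B)/(2*((2/(-1))*B²)*(56 + (2/(-1))*B²) + B) = (-26 + B)/(2*((2*(-1))*B²)*(56 + (2*(-1))*B²) + B) = (-26 + B)/(2*(-2*B²)*(56 - 2*B²) + B) = (-26 + B)/(-4*B²*(56 - 2*B²) + B) = (-26 + B)/(B - 4*B²*(56 - 2*B²)))
E(-56) - 1*2768 = (26 - 1*(-56))/((-56)*(-1 + 8*(-56)*(28 - 1*(-56)²))) - 1*2768 = -(26 + 56)/(56*(-1 + 8*(-56)*(28 - 1*3136))) - 2768 = -1/56*82/(-1 + 8*(-56)*(28 - 3136)) - 2768 = -1/56*82/(-1 + 8*(-56)*(-3108)) - 2768 = -1/56*82/(-1 + 1392384) - 2768 = -1/56*82/1392383 - 2768 = -1/56*1/1392383*82 - 2768 = -41/38986724 - 2768 = -107915252073/38986724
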